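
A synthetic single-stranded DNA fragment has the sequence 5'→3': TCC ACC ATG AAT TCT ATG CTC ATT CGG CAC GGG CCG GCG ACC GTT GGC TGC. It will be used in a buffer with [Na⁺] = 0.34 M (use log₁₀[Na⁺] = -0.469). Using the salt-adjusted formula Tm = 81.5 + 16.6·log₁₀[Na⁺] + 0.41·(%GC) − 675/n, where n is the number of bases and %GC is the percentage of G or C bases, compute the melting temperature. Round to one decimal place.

85.4°C

Length n = 51. Base counts: T=12, C=17, A=8, G=14
G+C = 31, so %GC = 31/51 × 100 = 60.784%
Salt term: 16.6 × (-0.469) = -7.785
GC term: 0.41 × 60.784 = 24.921; length term: −675/51 = −13.235
Tm = 81.5 + (-7.785) + 24.921 − 13.235 = 85.401 → 85.4°C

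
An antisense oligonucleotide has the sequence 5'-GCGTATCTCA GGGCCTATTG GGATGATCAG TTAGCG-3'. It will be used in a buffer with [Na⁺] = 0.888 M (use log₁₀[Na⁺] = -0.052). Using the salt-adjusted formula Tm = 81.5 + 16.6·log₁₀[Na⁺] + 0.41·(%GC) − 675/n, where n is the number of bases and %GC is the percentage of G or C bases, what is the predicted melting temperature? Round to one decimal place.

83.5°C

Length n = 36. Scanning the sequence gives G=12, T=10, C=7, A=7.
G+C = 19, so %GC = 19/36 × 100 = 52.778%
Salt term: 16.6 × (-0.052) = -0.863
GC term: 0.41 × 52.778 = 21.639; length term: −675/36 = −18.75
Tm = 81.5 + (-0.863) + 21.639 − 18.75 = 83.526 → 83.5°C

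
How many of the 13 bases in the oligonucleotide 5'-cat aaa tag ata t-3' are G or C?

2

C=1, T=4, G=1, A=7
G+C = 1 + 1 = 2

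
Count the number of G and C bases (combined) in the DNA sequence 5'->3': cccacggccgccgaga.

Base counts: G=5, A=3, C=8, T=0
Total G or C: 5 + 8 = 13

13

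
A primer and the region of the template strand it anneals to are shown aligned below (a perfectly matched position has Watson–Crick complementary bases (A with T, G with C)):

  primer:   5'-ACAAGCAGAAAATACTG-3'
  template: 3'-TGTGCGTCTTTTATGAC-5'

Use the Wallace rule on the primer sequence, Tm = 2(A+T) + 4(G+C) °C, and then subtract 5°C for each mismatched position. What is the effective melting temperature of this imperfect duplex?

41°C

Primer base counts: A=9, T=2, G=3, C=3 → A+T=11, G+C=6
Perfect-match Tm = 2(11) + 4(6) = 22 + 24 = 46°C
Mismatches (positions where the bases are not complementary): 1 (at position 4)
Effective Tm = 46 − 1×5 = 46 − 5 = 41°C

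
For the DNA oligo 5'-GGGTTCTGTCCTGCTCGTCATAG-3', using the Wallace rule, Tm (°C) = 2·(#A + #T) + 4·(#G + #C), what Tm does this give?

G=7, T=8, C=6, A=2
AT pairs contribute 10, GC pairs contribute 13.
Tm = 4·13 + 2·10 = 52 + 20 = 72°C

72°C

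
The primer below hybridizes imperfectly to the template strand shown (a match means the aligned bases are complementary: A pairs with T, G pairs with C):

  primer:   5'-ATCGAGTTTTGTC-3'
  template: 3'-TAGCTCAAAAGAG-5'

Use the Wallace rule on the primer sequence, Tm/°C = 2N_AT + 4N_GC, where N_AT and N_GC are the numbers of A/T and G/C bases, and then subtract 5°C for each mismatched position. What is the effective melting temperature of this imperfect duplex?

31°C

Primer base counts: A=2, T=6, G=3, C=2 → A+T=8, G+C=5
Perfect-match Tm = 2(8) + 4(5) = 16 + 20 = 36°C
Mismatches (positions where the bases are not complementary): 1 (at position 11)
Effective Tm = 36 − 1×5 = 36 − 5 = 31°C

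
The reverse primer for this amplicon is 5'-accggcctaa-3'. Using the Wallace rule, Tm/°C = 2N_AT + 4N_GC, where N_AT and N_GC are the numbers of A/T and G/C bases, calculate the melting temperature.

G=2, C=4, A=3, T=1
A+T = 4, G+C = 6
Tm = 2(4) + 4(6) = 8 + 24 = 32°C

32°C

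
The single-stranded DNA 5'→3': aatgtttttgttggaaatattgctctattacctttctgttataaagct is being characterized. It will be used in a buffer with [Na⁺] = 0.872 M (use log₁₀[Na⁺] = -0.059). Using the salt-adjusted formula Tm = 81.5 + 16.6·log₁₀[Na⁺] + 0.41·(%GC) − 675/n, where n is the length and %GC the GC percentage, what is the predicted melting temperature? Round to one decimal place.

77.6°C

Length n = 48. Counting bases: A=12, C=6, T=23, G=7
G+C = 13, so %GC = 13/48 × 100 = 27.083%
Salt term: 16.6 × (-0.059) = -0.979
GC term: 0.41 × 27.083 = 11.104; length term: −675/48 = −14.062
Tm = 81.5 + (-0.979) + 11.104 − 14.062 = 77.563 → 77.6°C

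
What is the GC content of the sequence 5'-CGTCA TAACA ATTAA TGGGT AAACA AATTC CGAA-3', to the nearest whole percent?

32%

C=6, G=5, T=8, A=15
G+C = 5 + 6 = 11 out of 34 bases
%GC = 11/34 × 100 = 32.35% ≈ 32%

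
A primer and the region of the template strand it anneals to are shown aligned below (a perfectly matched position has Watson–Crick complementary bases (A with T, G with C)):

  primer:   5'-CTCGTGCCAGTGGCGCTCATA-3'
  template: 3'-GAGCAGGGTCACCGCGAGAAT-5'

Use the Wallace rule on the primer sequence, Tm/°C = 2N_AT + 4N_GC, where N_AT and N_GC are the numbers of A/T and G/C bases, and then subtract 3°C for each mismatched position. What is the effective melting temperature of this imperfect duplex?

Primer base counts: A=3, T=5, G=6, C=7 → A+T=8, G+C=13
Perfect-match Tm = 2(8) + 4(13) = 16 + 52 = 68°C
Mismatches (positions where the bases are not complementary): 2 (at positions 6, 19)
Effective Tm = 68 − 2×3 = 68 − 6 = 62°C

62°C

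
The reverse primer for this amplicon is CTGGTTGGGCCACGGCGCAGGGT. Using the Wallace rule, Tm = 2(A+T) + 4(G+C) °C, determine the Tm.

T=4, G=11, C=6, A=2
AT pairs contribute 6, GC pairs contribute 17.
Tm = 2×6 + 4×17 = 80°C

80°C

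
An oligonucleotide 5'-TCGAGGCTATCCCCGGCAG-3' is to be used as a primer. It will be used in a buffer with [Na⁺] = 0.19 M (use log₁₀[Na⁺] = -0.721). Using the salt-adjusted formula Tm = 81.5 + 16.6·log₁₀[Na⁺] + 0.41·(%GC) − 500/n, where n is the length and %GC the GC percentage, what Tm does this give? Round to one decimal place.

Length n = 19. Base counts: A=3, T=3, C=7, G=6
G+C = 13, so %GC = 13/19 × 100 = 68.421%
Salt term: 16.6 × (-0.721) = -11.969
GC term: 0.41 × 68.421 = 28.053; length term: −500/19 = −26.316
Tm = 81.5 + (-11.969) + 28.053 − 26.316 = 71.268 → 71.3°C

71.3°C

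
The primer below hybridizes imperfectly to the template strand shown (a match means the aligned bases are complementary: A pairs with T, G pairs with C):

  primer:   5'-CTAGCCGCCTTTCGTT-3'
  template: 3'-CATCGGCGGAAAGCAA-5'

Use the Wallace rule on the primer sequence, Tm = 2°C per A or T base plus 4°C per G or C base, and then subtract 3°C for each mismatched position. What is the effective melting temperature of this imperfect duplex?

47°C

Primer base counts: A=1, T=6, G=3, C=6 → A+T=7, G+C=9
Perfect-match Tm = 2(7) + 4(9) = 14 + 36 = 50°C
Mismatches (positions where the bases are not complementary): 1 (at position 1)
Effective Tm = 50 − 1×3 = 50 − 3 = 47°C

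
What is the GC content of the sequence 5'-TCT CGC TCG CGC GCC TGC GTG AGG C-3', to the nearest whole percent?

76%

Counting bases: T=5, G=9, C=10, A=1
G+C = 9 + 10 = 19 out of 25 bases
%GC = 19/25 × 100 = 76% ≈ 76%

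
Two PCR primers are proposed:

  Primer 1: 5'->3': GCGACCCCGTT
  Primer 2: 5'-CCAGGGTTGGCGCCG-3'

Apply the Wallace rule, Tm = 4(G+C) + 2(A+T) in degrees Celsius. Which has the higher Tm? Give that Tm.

Primer 2, 54°C

Primer 1: A+T=3, G+C=8 → Tm = 2(3)+4(8) = 38°C
Primer 2: A+T=3, G+C=12 → Tm = 2(3)+4(12) = 54°C
38°C vs 54°C → primer 2 is higher.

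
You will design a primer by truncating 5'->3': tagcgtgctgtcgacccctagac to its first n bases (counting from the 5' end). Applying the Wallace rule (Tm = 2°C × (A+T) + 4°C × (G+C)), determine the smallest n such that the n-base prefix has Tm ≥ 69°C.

n = 22

First 21 bases: TAGCGTGCTGTCGACCCCTAG → Tm = 68°C (< 69°C)
First 22 bases: TAGCGTGCTGTCGACCCCTAGA → Tm = 70°C (≥ 69°C)
Each additional base adds 2°C (A/T) or 4°C (G/C), so Tm is non-decreasing in n; n = 22 is the first length to reach 69°C.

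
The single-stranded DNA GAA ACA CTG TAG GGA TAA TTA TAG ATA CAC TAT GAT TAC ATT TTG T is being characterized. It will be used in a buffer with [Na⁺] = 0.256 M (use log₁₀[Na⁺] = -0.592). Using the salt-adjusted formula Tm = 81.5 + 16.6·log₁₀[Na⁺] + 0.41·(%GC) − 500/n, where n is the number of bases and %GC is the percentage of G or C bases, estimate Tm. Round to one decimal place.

Length n = 46. Counting bases: C=5, G=8, T=16, A=17
G+C = 13, so %GC = 13/46 × 100 = 28.261%
Salt term: 16.6 × (-0.592) = -9.827
GC term: 0.41 × 28.261 = 11.587; length term: −500/46 = −10.87
Tm = 81.5 + (-9.827) + 11.587 − 10.87 = 72.39 → 72.4°C

72.4°C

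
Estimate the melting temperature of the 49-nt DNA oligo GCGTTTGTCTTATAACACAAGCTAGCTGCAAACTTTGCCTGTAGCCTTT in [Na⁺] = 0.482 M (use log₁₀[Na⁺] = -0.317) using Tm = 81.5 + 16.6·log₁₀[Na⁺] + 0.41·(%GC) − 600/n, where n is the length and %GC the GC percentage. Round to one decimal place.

81.6°C

Length n = 49. Counting bases: G=9, C=12, A=11, T=17
G+C = 21, so %GC = 21/49 × 100 = 42.857%
Salt term: 16.6 × (-0.317) = -5.262
GC term: 0.41 × 42.857 = 17.571; length term: −600/49 = −12.245
Tm = 81.5 + (-5.262) + 17.571 − 12.245 = 81.564 → 81.6°C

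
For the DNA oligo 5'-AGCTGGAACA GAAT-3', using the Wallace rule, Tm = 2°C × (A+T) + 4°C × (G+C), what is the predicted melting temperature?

40°C

Counting bases: T=2, C=2, A=6, G=4
AT pairs contribute 8, GC pairs contribute 6.
Tm = 2(8) + 4(6) = 16 + 24 = 40°C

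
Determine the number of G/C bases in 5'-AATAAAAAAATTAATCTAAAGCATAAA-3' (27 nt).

G=1, A=18, T=6, C=2
G+C = 1 + 2 = 3

3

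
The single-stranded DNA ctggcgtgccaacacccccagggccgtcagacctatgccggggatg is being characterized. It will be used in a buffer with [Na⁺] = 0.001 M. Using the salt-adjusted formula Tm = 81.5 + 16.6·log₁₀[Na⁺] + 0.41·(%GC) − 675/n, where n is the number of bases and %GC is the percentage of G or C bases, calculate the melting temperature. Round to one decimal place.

Length n = 46. T=6, A=8, C=17, G=15
G+C = 32, so %GC = 32/46 × 100 = 69.565%
Salt term: 16.6 × (-3) = -49.8
GC term: 0.41 × 69.565 = 28.522; length term: −675/46 = −14.674
Tm = 81.5 + (-49.8) + 28.522 − 14.674 = 45.548 → 45.5°C

45.5°C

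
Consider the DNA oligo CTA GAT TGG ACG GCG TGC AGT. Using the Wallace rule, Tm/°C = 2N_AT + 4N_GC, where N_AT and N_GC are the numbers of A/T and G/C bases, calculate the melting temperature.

Scanning the sequence gives T=5, A=4, G=8, C=4.
A+T = 9, G+C = 12
Tm = 4·12 + 2·9 = 48 + 18 = 66°C

66°C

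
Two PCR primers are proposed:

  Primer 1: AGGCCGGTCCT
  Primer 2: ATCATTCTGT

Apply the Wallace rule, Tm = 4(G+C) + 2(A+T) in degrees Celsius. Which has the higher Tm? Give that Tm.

Primer 1, 38°C

Primer 1: A+T=3, G+C=8 → Tm = 2(3)+4(8) = 38°C
Primer 2: A+T=7, G+C=3 → Tm = 2(7)+4(3) = 26°C
38°C vs 26°C → primer 1 is higher.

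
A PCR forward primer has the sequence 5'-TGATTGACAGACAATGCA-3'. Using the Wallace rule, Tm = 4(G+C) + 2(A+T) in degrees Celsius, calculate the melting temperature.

50°C

Counting bases: C=3, G=4, A=7, T=4
AT pairs contribute 11, GC pairs contribute 7.
Tm = 4·7 + 2·11 = 28 + 22 = 50°C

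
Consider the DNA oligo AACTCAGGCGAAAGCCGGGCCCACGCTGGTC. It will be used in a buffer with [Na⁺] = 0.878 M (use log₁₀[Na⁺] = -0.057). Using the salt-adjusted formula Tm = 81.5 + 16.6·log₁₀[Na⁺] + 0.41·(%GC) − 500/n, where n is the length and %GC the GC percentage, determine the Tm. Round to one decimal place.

Length n = 31. Scanning the sequence gives C=11, T=3, A=7, G=10.
G+C = 21, so %GC = 21/31 × 100 = 67.742%
Salt term: 16.6 × (-0.057) = -0.946
GC term: 0.41 × 67.742 = 27.774; length term: −500/31 = −16.129
Tm = 81.5 + (-0.946) + 27.774 − 16.129 = 92.199 → 92.2°C

92.2°C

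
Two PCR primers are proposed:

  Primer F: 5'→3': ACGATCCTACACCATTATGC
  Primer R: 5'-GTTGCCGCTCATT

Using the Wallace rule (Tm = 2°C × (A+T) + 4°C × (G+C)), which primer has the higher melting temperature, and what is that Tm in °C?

Primer F, 58°C

Primer F: A+T=11, G+C=9 → Tm = 2(11)+4(9) = 58°C
Primer R: A+T=6, G+C=7 → Tm = 2(6)+4(7) = 40°C
58°C vs 40°C → primer F is higher.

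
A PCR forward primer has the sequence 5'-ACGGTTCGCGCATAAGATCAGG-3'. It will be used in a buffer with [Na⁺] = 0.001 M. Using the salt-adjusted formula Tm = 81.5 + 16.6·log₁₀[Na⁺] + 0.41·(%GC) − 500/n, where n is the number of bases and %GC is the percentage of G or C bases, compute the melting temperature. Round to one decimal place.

Length n = 22. Counting bases: G=7, T=4, C=5, A=6
G+C = 12, so %GC = 12/22 × 100 = 54.545%
Salt term: 16.6 × (-3) = -49.8
GC term: 0.41 × 54.545 = 22.363; length term: −500/22 = −22.727
Tm = 81.5 + (-49.8) + 22.363 − 22.727 = 31.336 → 31.3°C

31.3°C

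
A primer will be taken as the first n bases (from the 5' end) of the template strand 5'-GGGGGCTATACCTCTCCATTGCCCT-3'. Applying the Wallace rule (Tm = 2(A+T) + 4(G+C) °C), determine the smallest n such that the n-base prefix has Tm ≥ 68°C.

First 21 bases: GGGGGCTATACCTCTCCATTG → Tm = 66°C (< 68°C)
First 22 bases: GGGGGCTATACCTCTCCATTGC → Tm = 70°C (≥ 68°C)
Each additional base adds 2°C (A/T) or 4°C (G/C), so Tm is non-decreasing in n; n = 22 is the first length to reach 68°C.

n = 22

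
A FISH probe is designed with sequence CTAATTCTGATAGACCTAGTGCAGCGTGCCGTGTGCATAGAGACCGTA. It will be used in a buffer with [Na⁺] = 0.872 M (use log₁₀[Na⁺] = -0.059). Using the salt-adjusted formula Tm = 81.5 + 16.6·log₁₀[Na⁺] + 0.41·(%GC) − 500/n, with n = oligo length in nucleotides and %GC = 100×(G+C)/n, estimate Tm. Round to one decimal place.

90.6°C

Length n = 48. Scanning the sequence gives A=12, G=13, T=12, C=11.
G+C = 24, so %GC = 24/48 × 100 = 50%
Salt term: 16.6 × (-0.059) = -0.979
GC term: 0.41 × 50 = 20.5; length term: −500/48 = −10.417
Tm = 81.5 + (-0.979) + 20.5 − 10.417 = 90.604 → 90.6°C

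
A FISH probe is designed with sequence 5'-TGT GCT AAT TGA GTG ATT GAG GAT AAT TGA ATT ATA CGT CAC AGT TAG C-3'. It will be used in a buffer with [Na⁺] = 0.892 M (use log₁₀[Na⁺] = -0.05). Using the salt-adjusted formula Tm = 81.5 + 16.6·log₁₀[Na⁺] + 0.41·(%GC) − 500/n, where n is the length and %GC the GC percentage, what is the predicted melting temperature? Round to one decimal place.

Length n = 49. C=5, T=17, A=15, G=12
G+C = 17, so %GC = 17/49 × 100 = 34.694%
Salt term: 16.6 × (-0.05) = -0.83
GC term: 0.41 × 34.694 = 14.225; length term: −500/49 = −10.204
Tm = 81.5 + (-0.83) + 14.225 − 10.204 = 84.691 → 84.7°C

84.7°C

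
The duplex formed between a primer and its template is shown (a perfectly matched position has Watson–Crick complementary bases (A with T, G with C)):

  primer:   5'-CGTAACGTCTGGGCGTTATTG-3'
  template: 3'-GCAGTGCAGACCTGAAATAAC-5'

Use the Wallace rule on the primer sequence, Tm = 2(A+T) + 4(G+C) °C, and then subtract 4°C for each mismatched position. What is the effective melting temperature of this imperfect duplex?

Primer base counts: A=3, T=7, G=7, C=4 → A+T=10, G+C=11
Perfect-match Tm = 2(10) + 4(11) = 20 + 44 = 64°C
Mismatches (positions where the bases are not complementary): 3 (at positions 4, 13, 15)
Effective Tm = 64 − 3×4 = 64 − 12 = 52°C

52°C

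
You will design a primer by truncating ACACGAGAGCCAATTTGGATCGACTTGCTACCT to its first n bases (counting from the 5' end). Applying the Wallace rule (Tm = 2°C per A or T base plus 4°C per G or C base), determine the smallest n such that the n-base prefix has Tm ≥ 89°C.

n = 31

First 30 bases: ACACGAGAGCCAATTTGGATCGACTTGCTA → Tm = 88°C (< 89°C)
First 31 bases: ACACGAGAGCCAATTTGGATCGACTTGCTAC → Tm = 92°C (≥ 89°C)
Since every base adds ≥2°C, Tm only increases with n, so the threshold is first crossed at n = 31.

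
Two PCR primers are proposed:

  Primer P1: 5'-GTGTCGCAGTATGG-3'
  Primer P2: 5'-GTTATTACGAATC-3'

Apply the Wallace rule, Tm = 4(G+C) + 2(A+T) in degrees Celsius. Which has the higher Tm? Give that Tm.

Primer P1, 44°C

Primer P1: A+T=6, G+C=8 → Tm = 2(6)+4(8) = 44°C
Primer P2: A+T=9, G+C=4 → Tm = 2(9)+4(4) = 34°C
44°C vs 34°C → primer P1 is higher.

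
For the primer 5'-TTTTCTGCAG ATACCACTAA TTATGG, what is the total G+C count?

9

Base counts: C=5, A=7, T=10, G=4
Total G or C: 4 + 5 = 9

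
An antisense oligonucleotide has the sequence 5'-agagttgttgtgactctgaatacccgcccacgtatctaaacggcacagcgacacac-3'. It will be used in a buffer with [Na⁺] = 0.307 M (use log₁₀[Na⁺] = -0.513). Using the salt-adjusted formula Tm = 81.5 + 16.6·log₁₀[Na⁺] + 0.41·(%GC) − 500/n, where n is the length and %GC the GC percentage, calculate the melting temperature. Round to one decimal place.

85.3°C

Length n = 56. A=16, G=12, T=11, C=17
G+C = 29, so %GC = 29/56 × 100 = 51.786%
Salt term: 16.6 × (-0.513) = -8.516
GC term: 0.41 × 51.786 = 21.232; length term: −500/56 = −8.929
Tm = 81.5 + (-8.516) + 21.232 − 8.929 = 85.287 → 85.3°C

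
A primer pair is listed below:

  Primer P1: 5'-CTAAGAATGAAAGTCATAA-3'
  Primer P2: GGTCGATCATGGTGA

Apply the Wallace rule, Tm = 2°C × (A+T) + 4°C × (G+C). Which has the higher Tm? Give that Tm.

Primer P1: A+T=14, G+C=5 → Tm = 2(14)+4(5) = 48°C
Primer P2: A+T=7, G+C=8 → Tm = 2(7)+4(8) = 46°C
48°C vs 46°C → primer P1 is higher.

Primer P1, 48°C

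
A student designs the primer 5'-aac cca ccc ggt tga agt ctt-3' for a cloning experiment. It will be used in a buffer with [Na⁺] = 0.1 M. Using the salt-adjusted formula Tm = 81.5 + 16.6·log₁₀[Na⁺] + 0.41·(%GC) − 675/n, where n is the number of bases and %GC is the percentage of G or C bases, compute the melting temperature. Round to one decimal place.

Length n = 21. A=5, T=5, G=4, C=7
G+C = 11, so %GC = 11/21 × 100 = 52.381%
Salt term: 16.6 × (-1) = -16.6
GC term: 0.41 × 52.381 = 21.476; length term: −675/21 = −32.143
Tm = 81.5 + (-16.6) + 21.476 − 32.143 = 54.233 → 54.2°C

54.2°C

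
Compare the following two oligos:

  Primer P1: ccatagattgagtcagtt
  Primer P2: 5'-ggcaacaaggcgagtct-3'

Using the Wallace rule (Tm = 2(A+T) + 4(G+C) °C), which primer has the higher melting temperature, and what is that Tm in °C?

Primer P2, 54°C

Primer P1: A+T=11, G+C=7 → Tm = 2(11)+4(7) = 50°C
Primer P2: A+T=7, G+C=10 → Tm = 2(7)+4(10) = 54°C
50°C vs 54°C → primer P2 is higher.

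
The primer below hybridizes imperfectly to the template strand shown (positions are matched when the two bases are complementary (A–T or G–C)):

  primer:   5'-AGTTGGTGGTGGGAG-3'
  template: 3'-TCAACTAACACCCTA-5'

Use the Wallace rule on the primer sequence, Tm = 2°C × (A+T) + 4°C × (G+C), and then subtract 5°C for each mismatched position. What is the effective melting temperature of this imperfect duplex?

Primer base counts: A=2, T=4, G=9, C=0 → A+T=6, G+C=9
Perfect-match Tm = 2(6) + 4(9) = 12 + 36 = 48°C
Mismatches (positions where the bases are not complementary): 3 (at positions 6, 8, 15)
Effective Tm = 48 − 3×5 = 48 − 15 = 33°C

33°C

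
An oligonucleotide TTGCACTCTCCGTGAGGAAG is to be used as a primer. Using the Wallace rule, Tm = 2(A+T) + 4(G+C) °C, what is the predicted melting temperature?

Base counts: T=5, A=4, C=5, G=6
AT pairs contribute 9, GC pairs contribute 11.
Tm = 4·11 + 2·9 = 44 + 18 = 62°C

62°C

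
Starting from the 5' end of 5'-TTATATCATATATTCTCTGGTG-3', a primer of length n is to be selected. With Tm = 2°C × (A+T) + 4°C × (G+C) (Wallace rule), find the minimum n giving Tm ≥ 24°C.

First 10 bases: TTATATCATA → Tm = 22°C (< 24°C)
First 11 bases: TTATATCATAT → Tm = 24°C (≥ 24°C)
Each additional base adds 2°C (A/T) or 4°C (G/C), so Tm is non-decreasing in n; n = 11 is the first length to reach 24°C.

n = 11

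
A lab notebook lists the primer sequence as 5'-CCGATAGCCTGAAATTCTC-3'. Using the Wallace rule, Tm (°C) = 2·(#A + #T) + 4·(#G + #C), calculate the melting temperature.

56°C

G=3, C=6, T=5, A=5
A+T = 10, G+C = 9
Tm = 2×10 + 4×9 = 56°C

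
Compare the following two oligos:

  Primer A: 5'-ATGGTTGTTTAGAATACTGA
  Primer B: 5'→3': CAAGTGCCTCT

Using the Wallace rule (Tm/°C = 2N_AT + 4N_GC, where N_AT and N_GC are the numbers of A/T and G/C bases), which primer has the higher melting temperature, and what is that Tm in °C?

Primer A: A+T=14, G+C=6 → Tm = 2(14)+4(6) = 52°C
Primer B: A+T=5, G+C=6 → Tm = 2(5)+4(6) = 34°C
52°C vs 34°C → primer A is higher.

Primer A, 52°C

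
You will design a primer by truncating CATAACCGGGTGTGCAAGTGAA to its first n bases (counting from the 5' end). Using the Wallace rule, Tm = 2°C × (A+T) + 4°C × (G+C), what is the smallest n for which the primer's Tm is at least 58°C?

n = 19

First 18 bases: CATAACCGGGTGTGCAAG → Tm = 56°C (< 58°C)
First 19 bases: CATAACCGGGTGTGCAAGT → Tm = 58°C (≥ 58°C)
Since every base adds ≥2°C, Tm only increases with n, so the threshold is first crossed at n = 19.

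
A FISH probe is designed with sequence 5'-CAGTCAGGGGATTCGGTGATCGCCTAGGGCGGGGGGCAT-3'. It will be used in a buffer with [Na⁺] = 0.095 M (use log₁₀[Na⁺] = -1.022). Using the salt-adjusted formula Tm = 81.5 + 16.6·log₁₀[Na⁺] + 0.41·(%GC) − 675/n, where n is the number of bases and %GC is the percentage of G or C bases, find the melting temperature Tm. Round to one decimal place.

Length n = 39. Base counts: A=6, T=7, C=8, G=18
G+C = 26, so %GC = 26/39 × 100 = 66.667%
Salt term: 16.6 × (-1.022) = -16.965
GC term: 0.41 × 66.667 = 27.333; length term: −675/39 = −17.308
Tm = 81.5 + (-16.965) + 27.333 − 17.308 = 74.56 → 74.6°C

74.6°C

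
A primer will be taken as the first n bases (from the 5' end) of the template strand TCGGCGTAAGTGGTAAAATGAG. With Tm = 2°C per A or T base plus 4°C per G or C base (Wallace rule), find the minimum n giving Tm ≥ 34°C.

First 10 bases: TCGGCGTAAG → Tm = 32°C (< 34°C)
First 11 bases: TCGGCGTAAGT → Tm = 34°C (≥ 34°C)
Since every base adds ≥2°C, Tm only increases with n, so the threshold is first crossed at n = 11.

n = 11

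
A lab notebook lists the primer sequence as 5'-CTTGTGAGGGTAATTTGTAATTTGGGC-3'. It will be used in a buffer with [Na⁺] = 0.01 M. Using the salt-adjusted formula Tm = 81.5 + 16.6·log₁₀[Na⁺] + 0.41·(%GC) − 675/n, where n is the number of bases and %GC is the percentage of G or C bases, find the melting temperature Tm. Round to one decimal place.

40.0°C

Length n = 27. G=9, T=11, C=2, A=5
G+C = 11, so %GC = 11/27 × 100 = 40.741%
Salt term: 16.6 × (-2) = -33.2
GC term: 0.41 × 40.741 = 16.704; length term: −675/27 = −25
Tm = 81.5 + (-33.2) + 16.704 − 25 = 40.004 → 40.0°C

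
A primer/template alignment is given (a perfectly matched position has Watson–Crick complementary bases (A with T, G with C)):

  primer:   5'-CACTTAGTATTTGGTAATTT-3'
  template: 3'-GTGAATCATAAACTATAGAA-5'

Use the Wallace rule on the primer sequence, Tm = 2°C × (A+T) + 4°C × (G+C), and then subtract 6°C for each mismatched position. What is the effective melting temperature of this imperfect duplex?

32°C

Primer base counts: A=5, T=10, G=3, C=2 → A+T=15, G+C=5
Perfect-match Tm = 2(15) + 4(5) = 30 + 20 = 50°C
Mismatches (positions where the bases are not complementary): 3 (at positions 14, 17, 18)
Effective Tm = 50 − 3×6 = 50 − 18 = 32°C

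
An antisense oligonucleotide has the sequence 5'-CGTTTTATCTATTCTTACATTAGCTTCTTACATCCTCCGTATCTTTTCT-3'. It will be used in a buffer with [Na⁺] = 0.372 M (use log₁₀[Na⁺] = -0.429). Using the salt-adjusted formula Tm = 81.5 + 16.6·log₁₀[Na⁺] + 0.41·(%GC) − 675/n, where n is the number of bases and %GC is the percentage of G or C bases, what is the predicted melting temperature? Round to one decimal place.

Length n = 49. Base counts: G=3, C=13, T=25, A=8
G+C = 16, so %GC = 16/49 × 100 = 32.653%
Salt term: 16.6 × (-0.429) = -7.121
GC term: 0.41 × 32.653 = 13.388; length term: −675/49 = −13.776
Tm = 81.5 + (-7.121) + 13.388 − 13.776 = 73.991 → 74.0°C

74.0°C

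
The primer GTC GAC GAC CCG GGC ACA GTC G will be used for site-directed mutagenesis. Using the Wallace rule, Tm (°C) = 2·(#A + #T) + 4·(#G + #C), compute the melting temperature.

Counting bases: G=8, A=4, C=8, T=2
A+T = 6, G+C = 16
Tm = 2×6 + 4×16 = 76°C

76°C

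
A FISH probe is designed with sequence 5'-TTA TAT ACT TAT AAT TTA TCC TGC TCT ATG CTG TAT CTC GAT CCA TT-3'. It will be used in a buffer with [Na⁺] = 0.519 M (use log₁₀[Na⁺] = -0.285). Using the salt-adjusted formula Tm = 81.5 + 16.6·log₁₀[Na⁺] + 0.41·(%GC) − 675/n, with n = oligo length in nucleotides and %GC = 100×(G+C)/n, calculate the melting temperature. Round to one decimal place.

Length n = 47. C=10, T=22, G=4, A=11
G+C = 14, so %GC = 14/47 × 100 = 29.787%
Salt term: 16.6 × (-0.285) = -4.731
GC term: 0.41 × 29.787 = 12.213; length term: −675/47 = −14.362
Tm = 81.5 + (-4.731) + 12.213 − 14.362 = 74.62 → 74.6°C

74.6°C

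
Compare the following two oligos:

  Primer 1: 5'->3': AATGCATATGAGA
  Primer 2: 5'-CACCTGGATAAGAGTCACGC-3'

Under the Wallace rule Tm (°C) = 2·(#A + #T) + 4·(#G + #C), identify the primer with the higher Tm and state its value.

Primer 1: A+T=9, G+C=4 → Tm = 2(9)+4(4) = 34°C
Primer 2: A+T=9, G+C=11 → Tm = 2(9)+4(11) = 62°C
34°C vs 62°C → primer 2 is higher.

Primer 2, 62°C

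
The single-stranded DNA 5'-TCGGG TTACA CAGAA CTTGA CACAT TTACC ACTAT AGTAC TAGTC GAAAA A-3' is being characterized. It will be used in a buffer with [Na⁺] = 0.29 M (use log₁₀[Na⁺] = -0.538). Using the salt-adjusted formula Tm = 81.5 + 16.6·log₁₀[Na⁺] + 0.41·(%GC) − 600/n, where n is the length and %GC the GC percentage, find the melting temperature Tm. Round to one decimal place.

Length n = 51. Scanning the sequence gives A=19, T=13, C=11, G=8.
G+C = 19, so %GC = 19/51 × 100 = 37.255%
Salt term: 16.6 × (-0.538) = -8.931
GC term: 0.41 × 37.255 = 15.275; length term: −600/51 = −11.765
Tm = 81.5 + (-8.931) + 15.275 − 11.765 = 76.079 → 76.1°C

76.1°C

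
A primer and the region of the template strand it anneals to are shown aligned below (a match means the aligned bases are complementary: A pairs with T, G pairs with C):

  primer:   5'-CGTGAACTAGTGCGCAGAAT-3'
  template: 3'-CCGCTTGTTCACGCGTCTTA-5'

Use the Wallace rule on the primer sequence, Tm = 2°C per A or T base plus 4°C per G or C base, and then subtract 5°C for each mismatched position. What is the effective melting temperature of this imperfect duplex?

Primer base counts: A=6, T=4, G=6, C=4 → A+T=10, G+C=10
Perfect-match Tm = 2(10) + 4(10) = 20 + 40 = 60°C
Mismatches (positions where the bases are not complementary): 3 (at positions 1, 3, 8)
Effective Tm = 60 − 3×5 = 60 − 15 = 45°C

45°C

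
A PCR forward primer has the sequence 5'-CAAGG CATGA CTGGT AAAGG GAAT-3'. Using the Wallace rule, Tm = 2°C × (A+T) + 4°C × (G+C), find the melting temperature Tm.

70°C

Counting bases: G=8, T=4, C=3, A=9
A+T = 13, G+C = 11
Tm = 4·11 + 2·13 = 44 + 26 = 70°C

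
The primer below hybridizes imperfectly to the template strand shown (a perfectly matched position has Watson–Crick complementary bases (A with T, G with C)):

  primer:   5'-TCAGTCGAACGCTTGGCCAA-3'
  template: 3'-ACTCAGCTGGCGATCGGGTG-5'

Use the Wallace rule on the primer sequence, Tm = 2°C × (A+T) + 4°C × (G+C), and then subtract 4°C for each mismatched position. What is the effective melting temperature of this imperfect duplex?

Primer base counts: A=5, T=4, G=5, C=6 → A+T=9, G+C=11
Perfect-match Tm = 2(9) + 4(11) = 18 + 44 = 62°C
Mismatches (positions where the bases are not complementary): 5 (at positions 2, 9, 14, 16, 20)
Effective Tm = 62 − 5×4 = 62 − 20 = 42°C

42°C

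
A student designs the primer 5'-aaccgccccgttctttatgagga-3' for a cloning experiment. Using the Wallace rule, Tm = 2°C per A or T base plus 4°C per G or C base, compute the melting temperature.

T=6, C=7, A=5, G=5
So N_AT = 11 and N_GC = 12.
Tm = 4·12 + 2·11 = 48 + 22 = 70°C

70°C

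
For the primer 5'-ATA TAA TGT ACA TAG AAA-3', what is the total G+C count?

Counting bases: G=2, C=1, T=5, A=10
Total G or C: 2 + 1 = 3

3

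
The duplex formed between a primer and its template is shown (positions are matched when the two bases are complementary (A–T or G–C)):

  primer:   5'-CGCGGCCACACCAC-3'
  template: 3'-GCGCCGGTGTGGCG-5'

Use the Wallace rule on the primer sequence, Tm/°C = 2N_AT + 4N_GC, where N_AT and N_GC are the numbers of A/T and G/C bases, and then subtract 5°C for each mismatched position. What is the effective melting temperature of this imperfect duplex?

Primer base counts: A=3, T=0, G=3, C=8 → A+T=3, G+C=11
Perfect-match Tm = 2(3) + 4(11) = 6 + 44 = 50°C
Mismatches (positions where the bases are not complementary): 1 (at position 13)
Effective Tm = 50 − 1×5 = 50 − 5 = 45°C

45°C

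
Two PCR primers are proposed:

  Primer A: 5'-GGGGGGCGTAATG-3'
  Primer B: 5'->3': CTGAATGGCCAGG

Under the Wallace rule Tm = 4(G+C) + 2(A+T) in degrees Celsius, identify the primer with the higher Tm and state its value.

Primer A: A+T=4, G+C=9 → Tm = 2(4)+4(9) = 44°C
Primer B: A+T=5, G+C=8 → Tm = 2(5)+4(8) = 42°C
44°C vs 42°C → primer A is higher.

Primer A, 44°C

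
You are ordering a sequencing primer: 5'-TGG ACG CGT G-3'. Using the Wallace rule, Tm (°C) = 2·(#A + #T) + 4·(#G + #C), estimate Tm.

Base counts: C=2, A=1, G=5, T=2
AT pairs contribute 3, GC pairs contribute 7.
Tm = 2(3) + 4(7) = 6 + 28 = 34°C

34°C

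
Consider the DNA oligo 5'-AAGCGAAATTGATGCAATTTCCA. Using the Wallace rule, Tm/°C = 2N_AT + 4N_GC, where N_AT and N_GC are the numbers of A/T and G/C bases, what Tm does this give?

62°C

A=9, T=6, G=4, C=4
A+T = 15, G+C = 8
Tm = 2×15 + 4×8 = 62°C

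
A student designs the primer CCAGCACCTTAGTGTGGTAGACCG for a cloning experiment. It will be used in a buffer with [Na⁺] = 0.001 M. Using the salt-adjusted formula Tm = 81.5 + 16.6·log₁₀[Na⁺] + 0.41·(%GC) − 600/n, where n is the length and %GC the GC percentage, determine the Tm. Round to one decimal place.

30.6°C

Length n = 24. Counting bases: T=5, G=7, A=5, C=7
G+C = 14, so %GC = 14/24 × 100 = 58.333%
Salt term: 16.6 × (-3) = -49.8
GC term: 0.41 × 58.333 = 23.917; length term: −600/24 = −25
Tm = 81.5 + (-49.8) + 23.917 − 25 = 30.617 → 30.6°C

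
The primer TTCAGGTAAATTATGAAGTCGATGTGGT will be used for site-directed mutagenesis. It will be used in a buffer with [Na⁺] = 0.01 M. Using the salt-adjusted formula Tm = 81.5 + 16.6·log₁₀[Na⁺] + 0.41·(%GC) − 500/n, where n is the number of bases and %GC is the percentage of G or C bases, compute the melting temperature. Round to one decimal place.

45.1°C

Length n = 28. Base counts: T=10, A=8, G=8, C=2
G+C = 10, so %GC = 10/28 × 100 = 35.714%
Salt term: 16.6 × (-2) = -33.2
GC term: 0.41 × 35.714 = 14.643; length term: −500/28 = −17.857
Tm = 81.5 + (-33.2) + 14.643 − 17.857 = 45.086 → 45.1°C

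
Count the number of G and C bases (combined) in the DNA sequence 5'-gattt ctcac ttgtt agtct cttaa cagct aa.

11

Counting bases: T=13, C=7, G=4, A=8
G+C = 4 + 7 = 11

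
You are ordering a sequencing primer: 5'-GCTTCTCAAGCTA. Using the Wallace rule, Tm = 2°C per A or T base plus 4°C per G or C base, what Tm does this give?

38°C

C=4, A=3, G=2, T=4
So N_AT = 7 and N_GC = 6.
Tm = 2(7) + 4(6) = 14 + 24 = 38°C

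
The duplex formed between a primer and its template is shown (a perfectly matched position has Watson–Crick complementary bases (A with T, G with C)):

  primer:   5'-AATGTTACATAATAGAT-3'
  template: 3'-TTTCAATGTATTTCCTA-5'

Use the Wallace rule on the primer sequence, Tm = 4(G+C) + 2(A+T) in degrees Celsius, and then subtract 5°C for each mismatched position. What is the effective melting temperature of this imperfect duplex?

25°C

Primer base counts: A=8, T=6, G=2, C=1 → A+T=14, G+C=3
Perfect-match Tm = 2(14) + 4(3) = 28 + 12 = 40°C
Mismatches (positions where the bases are not complementary): 3 (at positions 3, 13, 14)
Effective Tm = 40 − 3×5 = 40 − 15 = 25°C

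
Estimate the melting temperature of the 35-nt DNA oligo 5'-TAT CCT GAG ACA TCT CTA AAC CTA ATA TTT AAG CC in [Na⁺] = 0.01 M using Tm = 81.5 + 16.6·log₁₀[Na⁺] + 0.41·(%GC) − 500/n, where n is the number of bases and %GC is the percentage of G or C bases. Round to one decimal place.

48.1°C

Length n = 35. Counting bases: T=11, A=12, G=3, C=9
G+C = 12, so %GC = 12/35 × 100 = 34.286%
Salt term: 16.6 × (-2) = -33.2
GC term: 0.41 × 34.286 = 14.057; length term: −500/35 = −14.286
Tm = 81.5 + (-33.2) + 14.057 − 14.286 = 48.071 → 48.1°C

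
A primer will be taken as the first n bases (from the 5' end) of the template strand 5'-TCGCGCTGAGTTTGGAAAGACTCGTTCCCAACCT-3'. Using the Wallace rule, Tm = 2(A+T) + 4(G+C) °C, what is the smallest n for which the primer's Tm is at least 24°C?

First 6 bases: TCGCGC → Tm = 22°C (< 24°C)
First 7 bases: TCGCGCT → Tm = 24°C (≥ 24°C)
Each additional base adds 2°C (A/T) or 4°C (G/C), so Tm is non-decreasing in n; n = 7 is the first length to reach 24°C.

n = 7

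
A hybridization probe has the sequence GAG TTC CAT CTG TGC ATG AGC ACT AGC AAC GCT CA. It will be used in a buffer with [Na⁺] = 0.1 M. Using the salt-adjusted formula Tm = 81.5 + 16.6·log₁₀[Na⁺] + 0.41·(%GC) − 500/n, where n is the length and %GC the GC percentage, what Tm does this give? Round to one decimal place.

71.7°C

Length n = 35. G=8, T=8, A=9, C=10
G+C = 18, so %GC = 18/35 × 100 = 51.429%
Salt term: 16.6 × (-1) = -16.6
GC term: 0.41 × 51.429 = 21.086; length term: −500/35 = −14.286
Tm = 81.5 + (-16.6) + 21.086 − 14.286 = 71.7 → 71.7°C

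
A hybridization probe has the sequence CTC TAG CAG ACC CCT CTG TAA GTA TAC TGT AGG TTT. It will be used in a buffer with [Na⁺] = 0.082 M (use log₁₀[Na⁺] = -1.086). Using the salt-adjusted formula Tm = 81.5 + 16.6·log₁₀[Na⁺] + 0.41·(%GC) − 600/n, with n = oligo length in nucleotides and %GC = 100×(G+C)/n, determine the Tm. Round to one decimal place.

65.0°C

Length n = 36. Counting bases: G=7, T=12, A=8, C=9
G+C = 16, so %GC = 16/36 × 100 = 44.444%
Salt term: 16.6 × (-1.086) = -18.028
GC term: 0.41 × 44.444 = 18.222; length term: −600/36 = −16.667
Tm = 81.5 + (-18.028) + 18.222 − 16.667 = 65.027 → 65.0°C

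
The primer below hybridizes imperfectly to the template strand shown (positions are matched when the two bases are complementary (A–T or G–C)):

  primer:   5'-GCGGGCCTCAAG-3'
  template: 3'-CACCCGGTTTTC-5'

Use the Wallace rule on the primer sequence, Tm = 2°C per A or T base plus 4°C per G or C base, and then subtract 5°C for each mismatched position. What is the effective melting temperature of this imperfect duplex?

Primer base counts: A=2, T=1, G=5, C=4 → A+T=3, G+C=9
Perfect-match Tm = 2(3) + 4(9) = 6 + 36 = 42°C
Mismatches (positions where the bases are not complementary): 3 (at positions 2, 8, 9)
Effective Tm = 42 − 3×5 = 42 − 15 = 27°C

27°C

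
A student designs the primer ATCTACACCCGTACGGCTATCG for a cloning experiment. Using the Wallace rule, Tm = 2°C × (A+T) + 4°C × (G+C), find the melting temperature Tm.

68°C

Scanning the sequence gives C=8, T=5, A=5, G=4.
AT pairs contribute 10, GC pairs contribute 12.
Tm = 4·12 + 2·10 = 48 + 20 = 68°C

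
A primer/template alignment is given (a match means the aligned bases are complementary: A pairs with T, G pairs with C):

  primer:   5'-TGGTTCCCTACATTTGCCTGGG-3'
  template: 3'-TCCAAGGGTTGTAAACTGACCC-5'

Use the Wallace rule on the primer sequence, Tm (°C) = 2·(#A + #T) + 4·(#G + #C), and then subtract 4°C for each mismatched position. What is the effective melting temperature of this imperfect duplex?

Primer base counts: A=2, T=8, G=6, C=6 → A+T=10, G+C=12
Perfect-match Tm = 2(10) + 4(12) = 20 + 48 = 68°C
Mismatches (positions where the bases are not complementary): 3 (at positions 1, 9, 17)
Effective Tm = 68 − 3×4 = 68 − 12 = 56°C

56°C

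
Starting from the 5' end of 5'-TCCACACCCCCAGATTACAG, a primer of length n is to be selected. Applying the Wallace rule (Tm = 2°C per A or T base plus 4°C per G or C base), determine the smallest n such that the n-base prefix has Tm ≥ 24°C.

n = 8

First 7 bases: TCCACAC → Tm = 22°C (< 24°C)
First 8 bases: TCCACACC → Tm = 26°C (≥ 24°C)
Each additional base adds 2°C (A/T) or 4°C (G/C), so Tm is non-decreasing in n; n = 8 is the first length to reach 24°C.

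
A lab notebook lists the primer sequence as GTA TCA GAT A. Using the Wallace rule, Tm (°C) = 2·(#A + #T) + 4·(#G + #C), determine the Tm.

26°C

Base counts: C=1, T=3, A=4, G=2
A+T = 7, G+C = 3
Tm = 4·3 + 2·7 = 12 + 14 = 26°C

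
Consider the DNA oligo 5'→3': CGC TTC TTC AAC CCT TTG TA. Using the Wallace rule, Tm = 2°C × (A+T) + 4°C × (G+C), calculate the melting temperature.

C=7, T=8, A=3, G=2
So N_AT = 11 and N_GC = 9.
Tm = 4·9 + 2·11 = 36 + 22 = 58°C

58°C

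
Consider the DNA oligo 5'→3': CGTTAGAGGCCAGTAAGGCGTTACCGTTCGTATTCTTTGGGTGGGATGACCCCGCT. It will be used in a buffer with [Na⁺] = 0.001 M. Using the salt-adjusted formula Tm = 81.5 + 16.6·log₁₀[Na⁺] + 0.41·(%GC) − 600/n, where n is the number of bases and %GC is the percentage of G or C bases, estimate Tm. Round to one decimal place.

Length n = 56. Base counts: T=16, C=13, G=18, A=9
G+C = 31, so %GC = 31/56 × 100 = 55.357%
Salt term: 16.6 × (-3) = -49.8
GC term: 0.41 × 55.357 = 22.696; length term: −600/56 = −10.714
Tm = 81.5 + (-49.8) + 22.696 − 10.714 = 43.682 → 43.7°C

43.7°C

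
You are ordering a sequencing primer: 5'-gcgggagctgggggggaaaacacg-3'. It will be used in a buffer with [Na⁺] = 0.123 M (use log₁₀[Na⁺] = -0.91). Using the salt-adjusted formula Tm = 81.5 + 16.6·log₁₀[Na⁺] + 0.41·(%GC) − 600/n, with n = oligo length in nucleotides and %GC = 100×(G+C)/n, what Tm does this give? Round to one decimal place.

Length n = 24. Counting bases: C=4, A=6, T=1, G=13
G+C = 17, so %GC = 17/24 × 100 = 70.833%
Salt term: 16.6 × (-0.91) = -15.106
GC term: 0.41 × 70.833 = 29.042; length term: −600/24 = −25
Tm = 81.5 + (-15.106) + 29.042 − 25 = 70.436 → 70.4°C

70.4°C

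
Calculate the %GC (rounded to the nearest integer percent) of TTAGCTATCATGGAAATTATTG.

Scanning the sequence gives C=2, T=9, G=4, A=7.
G+C = 4 + 2 = 6 out of 22 bases
%GC = 6/22 × 100 = 27.27% ≈ 27%

27%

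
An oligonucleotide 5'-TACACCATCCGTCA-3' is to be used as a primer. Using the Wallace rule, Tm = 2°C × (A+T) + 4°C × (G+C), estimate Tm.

G=1, T=3, A=4, C=6
So N_AT = 7 and N_GC = 7.
Tm = 2(7) + 4(7) = 14 + 28 = 42°C

42°C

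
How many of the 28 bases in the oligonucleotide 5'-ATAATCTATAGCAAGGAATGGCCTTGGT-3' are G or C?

11

Counting bases: G=7, C=4, A=9, T=8
G+C = 7 + 4 = 11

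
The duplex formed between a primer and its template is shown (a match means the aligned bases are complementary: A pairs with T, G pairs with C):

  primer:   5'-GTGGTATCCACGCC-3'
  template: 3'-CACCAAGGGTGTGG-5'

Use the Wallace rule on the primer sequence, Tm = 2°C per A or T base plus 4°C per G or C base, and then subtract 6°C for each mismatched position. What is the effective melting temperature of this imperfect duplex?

28°C

Primer base counts: A=2, T=3, G=4, C=5 → A+T=5, G+C=9
Perfect-match Tm = 2(5) + 4(9) = 10 + 36 = 46°C
Mismatches (positions where the bases are not complementary): 3 (at positions 6, 7, 12)
Effective Tm = 46 − 3×6 = 46 − 18 = 28°C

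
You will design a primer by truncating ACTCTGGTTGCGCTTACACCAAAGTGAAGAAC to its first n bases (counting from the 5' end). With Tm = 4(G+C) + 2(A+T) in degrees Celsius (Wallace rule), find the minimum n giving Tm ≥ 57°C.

n = 19

First 18 bases: ACTCTGGTTGCGCTTACA → Tm = 54°C (< 57°C)
First 19 bases: ACTCTGGTTGCGCTTACAC → Tm = 58°C (≥ 57°C)
Each additional base adds 2°C (A/T) or 4°C (G/C), so Tm is non-decreasing in n; n = 19 is the first length to reach 57°C.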